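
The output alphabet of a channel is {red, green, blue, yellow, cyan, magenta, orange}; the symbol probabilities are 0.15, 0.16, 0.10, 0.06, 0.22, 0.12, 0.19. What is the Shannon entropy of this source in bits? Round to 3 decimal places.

2.712 bits

H = −Σ pᵢ log₂ pᵢ.
−0.15·log₂(0.15) = 0.4105
−0.16·log₂(0.16) = 0.4230
−0.10·log₂(0.10) = 0.3322
−0.06·log₂(0.06) = 0.2435
−0.22·log₂(0.22) = 0.4806
−0.12·log₂(0.12) = 0.3671
−0.19·log₂(0.19) = 0.4552
Sum ≈ 2.7122 → 2.712 bits.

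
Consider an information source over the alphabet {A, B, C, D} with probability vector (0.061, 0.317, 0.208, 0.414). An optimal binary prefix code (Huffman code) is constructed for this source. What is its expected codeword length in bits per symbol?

Repeatedly combine the two least-probable nodes; the expected code length is the sum of the merged weights.
merge 61/1000 + 26/125 → 269/1000
merge 269/1000 + 317/1000 → 293/500
merge 207/500 + 293/500 → 1
L = 269/1000 + 293/500 + 1 = 371/200 = 1.855 bits/symbol.

1.855 bits/symbol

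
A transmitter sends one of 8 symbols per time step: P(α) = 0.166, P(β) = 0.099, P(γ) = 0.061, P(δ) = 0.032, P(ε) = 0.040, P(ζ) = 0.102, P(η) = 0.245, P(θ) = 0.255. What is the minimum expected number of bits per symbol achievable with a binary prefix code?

2.705 bits/symbol

Repeatedly combine the two least-probable nodes; the expected code length is the sum of the merged weights.
merge 4/125 + 1/25 → 9/125
merge 61/1000 + 9/125 → 133/1000
merge 99/1000 + 51/500 → 201/1000
merge 133/1000 + 83/500 → 299/1000
merge 201/1000 + 49/200 → 223/500
merge 51/200 + 299/1000 → 277/500
merge 223/500 + 277/500 → 1
L = 9/125 + 133/1000 + 201/1000 + 299/1000 + 223/500 + 277/500 + 1 = 541/200 = 2.705 bits/symbol.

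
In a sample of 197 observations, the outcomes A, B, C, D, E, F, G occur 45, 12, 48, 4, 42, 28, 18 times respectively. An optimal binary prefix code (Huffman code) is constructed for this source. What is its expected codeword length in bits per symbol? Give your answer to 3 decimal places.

2.569 bits/symbol

Probabilities are the counts divided by 197.
Repeatedly combine the two least-probable nodes; the expected code length is the sum of the merged weights.
merge 4/197 + 12/197 → 16/197
merge 16/197 + 18/197 → 34/197
merge 28/197 + 34/197 → 62/197
merge 42/197 + 45/197 → 87/197
merge 48/197 + 62/197 → 110/197
merge 87/197 + 110/197 → 1
L = 16/197 + 34/197 + 62/197 + 87/197 + 110/197 + 1 = 506/197 ≈ 2.569 bits/symbol.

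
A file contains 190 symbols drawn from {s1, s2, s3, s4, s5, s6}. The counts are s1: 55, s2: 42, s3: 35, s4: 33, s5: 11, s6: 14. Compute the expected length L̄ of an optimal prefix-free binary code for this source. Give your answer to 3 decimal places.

Probabilities are the counts divided by 190.
Repeatedly combine the two least-probable nodes; the expected code length is the sum of the merged weights.
merge 11/190 + 7/95 → 5/38
merge 5/38 + 33/190 → 29/95
merge 7/38 + 21/95 → 77/190
merge 11/38 + 29/95 → 113/190
merge 77/190 + 113/190 → 1
L = 5/38 + 29/95 + 77/190 + 113/190 + 1 = 463/190 ≈ 2.437 bits/symbol.

2.437 bits/symbol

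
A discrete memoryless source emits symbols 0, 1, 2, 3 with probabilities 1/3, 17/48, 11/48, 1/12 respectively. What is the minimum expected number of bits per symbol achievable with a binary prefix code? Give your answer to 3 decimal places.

1.958 bits/symbol

Repeatedly combine the two least-probable nodes; the expected code length is the sum of the merged weights.
merge 1/12 + 11/48 → 5/16
merge 5/16 + 1/3 → 31/48
merge 17/48 + 31/48 → 1
L = 5/16 + 31/48 + 1 = 47/24 ≈ 1.958 bits/symbol.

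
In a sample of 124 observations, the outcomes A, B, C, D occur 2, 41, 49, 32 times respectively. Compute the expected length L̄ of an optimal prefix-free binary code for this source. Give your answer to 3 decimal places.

Probabilities are the counts divided by 124.
Repeatedly combine the two least-probable nodes; the expected code length is the sum of the merged weights.
merge 1/62 + 8/31 → 17/62
merge 17/62 + 41/124 → 75/124
merge 49/124 + 75/124 → 1
L = 17/62 + 75/124 + 1 = 233/124 ≈ 1.879 bits/symbol.

1.879 bits/symbol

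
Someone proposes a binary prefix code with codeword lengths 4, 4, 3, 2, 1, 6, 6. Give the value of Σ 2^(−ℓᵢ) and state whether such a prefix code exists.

1.03125; no

With common denominator 2^6 = 64: Σ 2^(−ℓᵢ) = 4/64 + 4/64 + 8/64 + 16/64 + 32/64 + 1/64 + 1/64 = 66/64 = 1.03125.
Kraft's inequality requires Σ ≤ 1; here Σ = 1.03125 > 1, so no such prefix code exists.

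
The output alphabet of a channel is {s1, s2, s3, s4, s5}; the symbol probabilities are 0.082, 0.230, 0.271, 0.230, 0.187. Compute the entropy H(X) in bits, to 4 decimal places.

H = −Σ pᵢ log₂ pᵢ.
−0.082·log₂(0.082) = 0.2959
−0.230·log₂(0.230) = 0.4877
−0.271·log₂(0.271) = 0.5105
−0.230·log₂(0.230) = 0.4877
−0.187·log₂(0.187) = 0.4523
Sum ≈ 2.2340 → 2.2340 bits.

2.2340 bits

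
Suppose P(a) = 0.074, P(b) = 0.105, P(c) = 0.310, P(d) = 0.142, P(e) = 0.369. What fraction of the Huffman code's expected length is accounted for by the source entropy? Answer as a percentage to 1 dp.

97.3%

Entropy H = −Σ p log₂ p ≈ 2.0738 bits.
Huffman merges: 37/500+21/200→179/1000; 71/500+179/1000→321/1000; 31/100+321/1000→631/1000; 369/1000+631/1000→1. L = 2131/1000 ≈ 2.1310.
Efficiency = H/L = 2.0738/2.1310 = 97.3%.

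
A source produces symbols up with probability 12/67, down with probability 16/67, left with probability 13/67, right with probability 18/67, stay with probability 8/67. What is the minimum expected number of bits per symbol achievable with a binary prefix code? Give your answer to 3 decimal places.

2.299 bits/symbol

Repeatedly combine the two least-probable nodes; the expected code length is the sum of the merged weights.
merge 8/67 + 12/67 → 20/67
merge 13/67 + 16/67 → 29/67
merge 18/67 + 20/67 → 38/67
merge 29/67 + 38/67 → 1
L = 20/67 + 29/67 + 38/67 + 1 = 154/67 ≈ 2.299 bits/symbol.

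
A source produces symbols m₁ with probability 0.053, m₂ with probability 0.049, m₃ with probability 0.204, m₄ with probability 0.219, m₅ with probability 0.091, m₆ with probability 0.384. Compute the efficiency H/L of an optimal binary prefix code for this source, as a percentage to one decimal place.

Entropy H = −Σ p log₂ p ≈ 2.2304 bits.
Huffman merges: 49/1000+53/1000→51/500; 91/1000+51/500→193/1000; 193/1000+51/250→397/1000; 219/1000+48/125→603/1000; 397/1000+603/1000→1. L = 459/200 ≈ 2.2950.
Efficiency = H/L = 2.2304/2.2950 = 97.2%.

97.2%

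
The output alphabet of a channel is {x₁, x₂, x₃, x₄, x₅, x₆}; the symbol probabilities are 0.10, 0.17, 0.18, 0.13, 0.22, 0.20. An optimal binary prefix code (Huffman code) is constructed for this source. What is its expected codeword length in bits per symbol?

Repeatedly combine the two least-probable nodes; the expected code length is the sum of the merged weights.
merge 1/10 + 13/100 → 23/100
merge 17/100 + 9/50 → 7/20
merge 1/5 + 11/50 → 21/50
merge 23/100 + 7/20 → 29/50
merge 21/50 + 29/50 → 1
L = 23/100 + 7/20 + 21/50 + 29/50 + 1 = 129/50 = 2.58 bits/symbol.

2.58 bits/symbol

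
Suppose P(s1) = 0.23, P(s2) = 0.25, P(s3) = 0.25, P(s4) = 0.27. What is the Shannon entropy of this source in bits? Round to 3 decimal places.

H = −Σ pᵢ log₂ pᵢ.
−0.23·log₂(0.23) = 0.4877
−0.25·log₂(0.25) = 0.5000
−0.25·log₂(0.25) = 0.5000
−0.27·log₂(0.27) = 0.5100
Sum ≈ 1.9977 → 1.998 bits.

1.998 bits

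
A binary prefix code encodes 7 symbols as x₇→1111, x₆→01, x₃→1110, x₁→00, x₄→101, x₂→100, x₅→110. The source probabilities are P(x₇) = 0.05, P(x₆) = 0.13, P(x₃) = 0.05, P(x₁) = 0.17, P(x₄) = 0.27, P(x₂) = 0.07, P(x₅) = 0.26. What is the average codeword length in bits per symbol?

2.8 bits/symbol

L̄ = Σ pᵢ·ℓᵢ = 0.05·4 + 0.13·2 + 0.05·4 + 0.17·2 + 0.27·3 + 0.07·3 + 0.26·3 = 2.8 bits/symbol.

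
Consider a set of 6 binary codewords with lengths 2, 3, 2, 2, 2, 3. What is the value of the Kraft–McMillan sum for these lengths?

1.25

With common denominator 2^3 = 8: Σ 2^(−ℓᵢ) = 2/8 + 1/8 + 2/8 + 2/8 + 2/8 + 1/8 = 10/8 = 1.25.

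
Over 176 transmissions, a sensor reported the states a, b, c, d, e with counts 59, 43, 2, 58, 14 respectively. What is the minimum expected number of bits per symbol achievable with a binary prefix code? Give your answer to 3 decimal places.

Probabilities are the counts divided by 176.
Repeatedly combine the two least-probable nodes; the expected code length is the sum of the merged weights.
merge 1/88 + 7/88 → 1/11
merge 1/11 + 43/176 → 59/176
merge 29/88 + 59/176 → 117/176
merge 59/176 + 117/176 → 1
L = 1/11 + 59/176 + 117/176 + 1 = 23/11 ≈ 2.091 bits/symbol.

2.091 bits/symbol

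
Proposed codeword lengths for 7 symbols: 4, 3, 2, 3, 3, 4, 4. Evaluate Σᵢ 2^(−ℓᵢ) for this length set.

With common denominator 2^4 = 16: Σ 2^(−ℓᵢ) = 1/16 + 2/16 + 4/16 + 2/16 + 2/16 + 1/16 + 1/16 = 13/16 = 0.8125.

0.8125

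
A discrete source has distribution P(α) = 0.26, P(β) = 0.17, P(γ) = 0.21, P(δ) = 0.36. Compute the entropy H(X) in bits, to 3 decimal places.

1.943 bits

H = −Σ pᵢ log₂ pᵢ.
−0.26·log₂(0.26) = 0.5053
−0.17·log₂(0.17) = 0.4346
−0.21·log₂(0.21) = 0.4728
−0.36·log₂(0.36) = 0.5306
Sum ≈ 1.9433 → 1.943 bits.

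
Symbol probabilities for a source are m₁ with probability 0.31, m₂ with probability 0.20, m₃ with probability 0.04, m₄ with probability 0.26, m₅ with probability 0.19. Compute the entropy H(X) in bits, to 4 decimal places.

H = −Σ pᵢ log₂ pᵢ.
−0.31·log₂(0.31) = 0.5238
−0.20·log₂(0.20) = 0.4644
−0.04·log₂(0.04) = 0.1858
−0.26·log₂(0.26) = 0.5053
−0.19·log₂(0.19) = 0.4552
Sum ≈ 2.1344 → 2.1344 bits.

2.1344 bits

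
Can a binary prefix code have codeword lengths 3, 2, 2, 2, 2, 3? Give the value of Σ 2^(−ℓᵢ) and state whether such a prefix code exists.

With common denominator 2^3 = 8: Σ 2^(−ℓᵢ) = 1/8 + 2/8 + 2/8 + 2/8 + 2/8 + 1/8 = 10/8 = 1.25.
Kraft's inequality requires Σ ≤ 1; here Σ = 1.25 > 1, so no such prefix code exists.

1.25; no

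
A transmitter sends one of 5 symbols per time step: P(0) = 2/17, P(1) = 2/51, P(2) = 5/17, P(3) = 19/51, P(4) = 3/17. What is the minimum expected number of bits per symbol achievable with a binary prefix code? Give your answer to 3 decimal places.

Repeatedly combine the two least-probable nodes; the expected code length is the sum of the merged weights.
merge 2/51 + 2/17 → 8/51
merge 8/51 + 3/17 → 1/3
merge 5/17 + 1/3 → 32/51
merge 19/51 + 32/51 → 1
L = 8/51 + 1/3 + 32/51 + 1 = 36/17 ≈ 2.118 bits/symbol.

2.118 bits/symbol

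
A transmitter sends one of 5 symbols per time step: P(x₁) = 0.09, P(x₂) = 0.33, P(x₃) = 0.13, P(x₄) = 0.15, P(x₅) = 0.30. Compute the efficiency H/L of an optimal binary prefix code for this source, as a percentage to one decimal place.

Entropy H = −Σ p log₂ p ≈ 2.1548 bits.
Huffman merges: 9/100+13/100→11/50; 3/20+11/50→37/100; 3/10+33/100→63/100; 37/100+63/100→1. L = 111/50 ≈ 2.2200.
Efficiency = H/L = 2.1548/2.2200 = 97.1%.

97.1%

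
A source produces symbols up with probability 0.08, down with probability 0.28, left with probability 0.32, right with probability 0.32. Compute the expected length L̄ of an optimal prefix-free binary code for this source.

Repeatedly combine the two least-probable nodes; the expected code length is the sum of the merged weights.
merge 2/25 + 7/25 → 9/25
merge 8/25 + 8/25 → 16/25
merge 9/25 + 16/25 → 1
L = 9/25 + 16/25 + 1 = 2 bits/symbol.

2 bits/symbol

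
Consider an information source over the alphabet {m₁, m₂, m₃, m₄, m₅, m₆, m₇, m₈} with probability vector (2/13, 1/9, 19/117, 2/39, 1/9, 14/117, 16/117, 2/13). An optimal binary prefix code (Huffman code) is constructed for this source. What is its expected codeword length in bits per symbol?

3 bits/symbol

Repeatedly combine the two least-probable nodes; the expected code length is the sum of the merged weights.
merge 2/39 + 1/9 → 19/117
merge 1/9 + 14/117 → 3/13
merge 16/117 + 2/13 → 34/117
merge 2/13 + 19/117 → 37/117
merge 19/117 + 3/13 → 46/117
merge 34/117 + 37/117 → 71/117
merge 46/117 + 71/117 → 1
L = 19/117 + 3/13 + 34/117 + 37/117 + 46/117 + 71/117 + 1 = 3 bits/symbol.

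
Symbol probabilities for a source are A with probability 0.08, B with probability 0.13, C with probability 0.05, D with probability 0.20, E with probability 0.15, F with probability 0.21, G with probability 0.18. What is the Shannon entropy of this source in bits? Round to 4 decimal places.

H = −Σ pᵢ log₂ pᵢ.
−0.08·log₂(0.08) = 0.2915
−0.13·log₂(0.13) = 0.3826
−0.05·log₂(0.05) = 0.2161
−0.20·log₂(0.20) = 0.4644
−0.15·log₂(0.15) = 0.4105
−0.21·log₂(0.21) = 0.4728
−0.18·log₂(0.18) = 0.4453
Sum ≈ 2.6833 → 2.6833 bits.

2.6833 bits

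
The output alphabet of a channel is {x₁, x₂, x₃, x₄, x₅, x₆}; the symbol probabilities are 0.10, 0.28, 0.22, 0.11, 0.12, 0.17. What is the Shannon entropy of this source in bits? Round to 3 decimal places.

H = −Σ pᵢ log₂ pᵢ.
−0.10·log₂(0.10) = 0.3322
−0.28·log₂(0.28) = 0.5142
−0.22·log₂(0.22) = 0.4806
−0.11·log₂(0.11) = 0.3503
−0.12·log₂(0.12) = 0.3671
−0.17·log₂(0.17) = 0.4346
Sum ≈ 2.4789 → 2.479 bits.

2.479 bits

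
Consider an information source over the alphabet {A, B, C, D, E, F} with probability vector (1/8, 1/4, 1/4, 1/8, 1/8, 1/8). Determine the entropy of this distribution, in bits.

Each probability is a power of 1/2, so log₂(1/p) is an integer.
H = Σ p·log₂(1/p) = 1/8·3 + 1/4·2 + 1/4·2 + 1/8·3 + 1/8·3 + 1/8·3 = 2.5 bits.

2.5 bits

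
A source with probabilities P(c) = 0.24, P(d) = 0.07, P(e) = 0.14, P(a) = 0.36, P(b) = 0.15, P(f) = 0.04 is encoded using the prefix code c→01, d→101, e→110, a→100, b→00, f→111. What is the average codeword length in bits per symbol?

2.61 bits/symbol

L̄ = Σ pᵢ·ℓᵢ = 0.24·2 + 0.07·3 + 0.14·3 + 0.36·3 + 0.15·2 + 0.04·3 = 2.61 bits/symbol.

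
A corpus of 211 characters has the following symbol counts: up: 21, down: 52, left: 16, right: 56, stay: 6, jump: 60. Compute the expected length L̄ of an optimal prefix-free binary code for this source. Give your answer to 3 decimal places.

Probabilities are the counts divided by 211.
Repeatedly combine the two least-probable nodes; the expected code length is the sum of the merged weights.
merge 6/211 + 16/211 → 22/211
merge 21/211 + 22/211 → 43/211
merge 43/211 + 52/211 → 95/211
merge 56/211 + 60/211 → 116/211
merge 95/211 + 116/211 → 1
L = 22/211 + 43/211 + 95/211 + 116/211 + 1 = 487/211 ≈ 2.308 bits/symbol.

2.308 bits/symbol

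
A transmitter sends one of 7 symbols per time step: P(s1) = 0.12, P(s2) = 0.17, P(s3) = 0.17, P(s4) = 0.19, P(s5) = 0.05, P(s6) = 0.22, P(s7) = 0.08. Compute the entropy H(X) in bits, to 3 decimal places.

H = −Σ pᵢ log₂ pᵢ.
−0.12·log₂(0.12) = 0.3671
−0.17·log₂(0.17) = 0.4346
−0.17·log₂(0.17) = 0.4346
−0.19·log₂(0.19) = 0.4552
−0.05·log₂(0.05) = 0.2161
−0.22·log₂(0.22) = 0.4806
−0.08·log₂(0.08) = 0.2915
Sum ≈ 2.6796 → 2.680 bits.

2.680 bits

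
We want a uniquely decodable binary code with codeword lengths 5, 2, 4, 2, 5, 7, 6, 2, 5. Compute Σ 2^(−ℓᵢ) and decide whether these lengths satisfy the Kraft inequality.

0.9296875; yes

With common denominator 2^7 = 128: Σ 2^(−ℓᵢ) = 4/128 + 32/128 + 8/128 + 32/128 + 4/128 + 1/128 + 2/128 + 32/128 + 4/128 = 119/128 = 0.9296875.
Kraft's inequality requires Σ ≤ 1; here Σ = 0.9296875 ≤ 1, so such a prefix code exists.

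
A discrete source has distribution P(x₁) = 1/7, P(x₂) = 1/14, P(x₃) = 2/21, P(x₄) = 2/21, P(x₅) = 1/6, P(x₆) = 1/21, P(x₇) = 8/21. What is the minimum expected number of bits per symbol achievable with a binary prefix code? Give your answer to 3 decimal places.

2.548 bits/symbol

Repeatedly combine the two least-probable nodes; the expected code length is the sum of the merged weights.
merge 1/21 + 1/14 → 5/42
merge 2/21 + 2/21 → 4/21
merge 5/42 + 1/7 → 11/42
merge 1/6 + 4/21 → 5/14
merge 11/42 + 5/14 → 13/21
merge 8/21 + 13/21 → 1
L = 5/42 + 4/21 + 11/42 + 5/14 + 13/21 + 1 = 107/42 ≈ 2.548 bits/symbol.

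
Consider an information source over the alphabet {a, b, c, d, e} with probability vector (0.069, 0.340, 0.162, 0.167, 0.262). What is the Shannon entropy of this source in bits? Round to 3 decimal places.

H = −Σ pᵢ log₂ pᵢ.
−0.069·log₂(0.069) = 0.2662
−0.340·log₂(0.340) = 0.5292
−0.162·log₂(0.162) = 0.4254
−0.167·log₂(0.167) = 0.4312
−0.262·log₂(0.262) = 0.5063
Sum ≈ 2.1582 → 2.158 bits.

2.158 bits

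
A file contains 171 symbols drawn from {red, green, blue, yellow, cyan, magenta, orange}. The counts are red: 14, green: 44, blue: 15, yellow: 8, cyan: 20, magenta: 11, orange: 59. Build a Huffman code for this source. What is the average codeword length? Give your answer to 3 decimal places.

2.509 bits/symbol

Probabilities are the counts divided by 171.
Repeatedly combine the two least-probable nodes; the expected code length is the sum of the merged weights.
merge 8/171 + 11/171 → 1/9
merge 14/171 + 5/57 → 29/171
merge 1/9 + 20/171 → 13/57
merge 29/171 + 13/57 → 68/171
merge 44/171 + 59/171 → 103/171
merge 68/171 + 103/171 → 1
L = 1/9 + 29/171 + 13/57 + 68/171 + 103/171 + 1 = 143/57 ≈ 2.509 bits/symbol.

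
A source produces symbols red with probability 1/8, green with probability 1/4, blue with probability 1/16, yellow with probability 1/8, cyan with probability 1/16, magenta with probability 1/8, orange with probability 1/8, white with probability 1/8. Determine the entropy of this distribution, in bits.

Each probability is a power of 1/2, so log₂(1/p) is an integer.
H = Σ p·log₂(1/p) = 1/8·3 + 1/4·2 + 1/16·4 + 1/8·3 + 1/16·4 + 1/8·3 + 1/8·3 + 1/8·3 = 2.875 bits.

2.875 bits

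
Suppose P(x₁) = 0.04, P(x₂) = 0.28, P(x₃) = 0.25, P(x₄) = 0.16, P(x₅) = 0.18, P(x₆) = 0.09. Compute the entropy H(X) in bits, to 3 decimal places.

2.381 bits

H = −Σ pᵢ log₂ pᵢ.
−0.04·log₂(0.04) = 0.1858
−0.28·log₂(0.28) = 0.5142
−0.25·log₂(0.25) = 0.5000
−0.16·log₂(0.16) = 0.4230
−0.18·log₂(0.18) = 0.4453
−0.09·log₂(0.09) = 0.3127
Sum ≈ 2.3810 → 2.381 bits.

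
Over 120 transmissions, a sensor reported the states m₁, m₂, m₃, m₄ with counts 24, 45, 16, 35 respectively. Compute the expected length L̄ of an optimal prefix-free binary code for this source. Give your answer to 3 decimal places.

Probabilities are the counts divided by 120.
Repeatedly combine the two least-probable nodes; the expected code length is the sum of the merged weights.
merge 2/15 + 1/5 → 1/3
merge 7/24 + 1/3 → 5/8
merge 3/8 + 5/8 → 1
L = 1/3 + 5/8 + 1 = 47/24 ≈ 1.958 bits/symbol.

1.958 bits/symbol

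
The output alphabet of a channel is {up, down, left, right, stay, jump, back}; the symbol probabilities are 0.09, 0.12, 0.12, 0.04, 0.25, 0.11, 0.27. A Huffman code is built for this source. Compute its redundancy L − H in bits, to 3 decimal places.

Entropy H = −Σ p log₂ p ≈ 2.5929 bits.
Huffman merges: 1/25+9/100→13/100; 11/100+3/25→23/100; 3/25+13/100→1/4; 23/100+1/4→12/25; 1/4+27/100→13/25; 12/25+13/25→1. L = 261/100 ≈ 2.6100.
L − H = 2.6100 − 2.5929 = 0.017 bits.

0.017 bits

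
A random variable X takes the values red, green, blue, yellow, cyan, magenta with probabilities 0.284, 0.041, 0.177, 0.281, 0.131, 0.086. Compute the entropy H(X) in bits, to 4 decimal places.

H = −Σ pᵢ log₂ pᵢ.
−0.284·log₂(0.284) = 0.5158
−0.041·log₂(0.041) = 0.1889
−0.177·log₂(0.177) = 0.4422
−0.281·log₂(0.281) = 0.5146
−0.131·log₂(0.131) = 0.3841
−0.086·log₂(0.086) = 0.3044
Sum ≈ 2.3500 → 2.3500 bits.

2.3500 bits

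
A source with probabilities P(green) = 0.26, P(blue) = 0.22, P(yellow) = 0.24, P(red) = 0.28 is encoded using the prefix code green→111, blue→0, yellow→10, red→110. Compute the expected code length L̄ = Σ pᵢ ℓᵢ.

L̄ = Σ pᵢ·ℓᵢ = 0.26·3 + 0.22·1 + 0.24·2 + 0.28·3 = 2.32 bits/symbol.

2.32 bits/symbol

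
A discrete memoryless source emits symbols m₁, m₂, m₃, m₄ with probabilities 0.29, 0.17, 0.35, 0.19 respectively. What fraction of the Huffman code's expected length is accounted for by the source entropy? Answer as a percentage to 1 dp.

96.9%

Entropy H = −Σ p log₂ p ≈ 1.9378 bits.
Huffman merges: 17/100+19/100→9/25; 29/100+7/20→16/25; 9/25+16/25→1. L = 2 ≈ 2.0000.
Efficiency = H/L = 1.9378/2.0000 = 96.9%.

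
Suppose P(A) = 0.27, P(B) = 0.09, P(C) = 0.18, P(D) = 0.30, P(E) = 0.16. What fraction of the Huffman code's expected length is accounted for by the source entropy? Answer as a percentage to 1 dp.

98.3%

Entropy H = −Σ p log₂ p ≈ 2.2121 bits.
Huffman merges: 9/100+4/25→1/4; 9/50+1/4→43/100; 27/100+3/10→57/100; 43/100+57/100→1. L = 9/4 ≈ 2.2500.
Efficiency = H/L = 2.2121/2.2500 = 98.3%.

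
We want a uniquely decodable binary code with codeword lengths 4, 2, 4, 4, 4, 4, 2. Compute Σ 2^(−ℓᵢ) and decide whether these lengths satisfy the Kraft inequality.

With common denominator 2^4 = 16: Σ 2^(−ℓᵢ) = 1/16 + 4/16 + 1/16 + 1/16 + 1/16 + 1/16 + 4/16 = 13/16 = 0.8125.
Kraft's inequality requires Σ ≤ 1; here Σ = 0.8125 ≤ 1, so such a prefix code exists.

0.8125; yes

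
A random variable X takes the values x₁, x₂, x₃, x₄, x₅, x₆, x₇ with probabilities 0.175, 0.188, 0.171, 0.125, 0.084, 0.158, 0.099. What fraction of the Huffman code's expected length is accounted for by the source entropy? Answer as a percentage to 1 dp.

98.0%

Entropy H = −Σ p log₂ p ≈ 2.7551 bits.
Huffman merges: 21/250+99/1000→183/1000; 1/8+79/500→283/1000; 171/1000+7/40→173/500; 183/1000+47/250→371/1000; 283/1000+173/500→629/1000; 371/1000+629/1000→1. L = 703/250 ≈ 2.8120.
Efficiency = H/L = 2.7551/2.8120 = 98.0%.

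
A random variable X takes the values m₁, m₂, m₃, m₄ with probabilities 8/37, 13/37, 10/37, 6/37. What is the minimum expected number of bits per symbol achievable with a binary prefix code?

2 bits/symbol

Repeatedly combine the two least-probable nodes; the expected code length is the sum of the merged weights.
merge 6/37 + 8/37 → 14/37
merge 10/37 + 13/37 → 23/37
merge 14/37 + 23/37 → 1
L = 14/37 + 23/37 + 1 = 2 bits/symbol.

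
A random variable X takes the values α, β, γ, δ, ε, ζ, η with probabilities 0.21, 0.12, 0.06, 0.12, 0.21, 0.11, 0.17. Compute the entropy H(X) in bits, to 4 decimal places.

H = −Σ pᵢ log₂ pᵢ.
−0.21·log₂(0.21) = 0.4728
−0.12·log₂(0.12) = 0.3671
−0.06·log₂(0.06) = 0.2435
−0.12·log₂(0.12) = 0.3671
−0.21·log₂(0.21) = 0.4728
−0.11·log₂(0.11) = 0.3503
−0.17·log₂(0.17) = 0.4346
Sum ≈ 2.7082 → 2.7082 bits.

2.7082 bits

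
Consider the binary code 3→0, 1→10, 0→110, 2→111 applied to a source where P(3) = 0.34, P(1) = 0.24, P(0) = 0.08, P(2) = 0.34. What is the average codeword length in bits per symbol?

L̄ = Σ pᵢ·ℓᵢ = 0.34·1 + 0.24·2 + 0.08·3 + 0.34·3 = 2.08 bits/symbol.

2.08 bits/symbol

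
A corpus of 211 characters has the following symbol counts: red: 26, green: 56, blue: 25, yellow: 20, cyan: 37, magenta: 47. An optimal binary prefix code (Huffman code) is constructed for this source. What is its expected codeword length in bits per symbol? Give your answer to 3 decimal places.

2.512 bits/symbol

Probabilities are the counts divided by 211.
Repeatedly combine the two least-probable nodes; the expected code length is the sum of the merged weights.
merge 20/211 + 25/211 → 45/211
merge 26/211 + 37/211 → 63/211
merge 45/211 + 47/211 → 92/211
merge 56/211 + 63/211 → 119/211
merge 92/211 + 119/211 → 1
L = 45/211 + 63/211 + 92/211 + 119/211 + 1 = 530/211 ≈ 2.512 bits/symbol.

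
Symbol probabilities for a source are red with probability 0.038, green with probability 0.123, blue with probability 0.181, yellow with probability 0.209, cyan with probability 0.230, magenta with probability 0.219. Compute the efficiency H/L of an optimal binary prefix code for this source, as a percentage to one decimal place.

97.4%

Entropy H = −Σ p log₂ p ≈ 2.4370 bits.
Huffman merges: 19/500+123/1000→161/1000; 161/1000+181/1000→171/500; 209/1000+219/1000→107/250; 23/100+171/500→143/250; 107/250+143/250→1. L = 2503/1000 ≈ 2.5030.
Efficiency = H/L = 2.4370/2.5030 = 97.4%.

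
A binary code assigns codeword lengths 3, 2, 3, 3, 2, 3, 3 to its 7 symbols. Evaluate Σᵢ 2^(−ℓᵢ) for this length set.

With common denominator 2^3 = 8: Σ 2^(−ℓᵢ) = 1/8 + 2/8 + 1/8 + 1/8 + 2/8 + 1/8 + 1/8 = 9/8 = 1.125.

1.125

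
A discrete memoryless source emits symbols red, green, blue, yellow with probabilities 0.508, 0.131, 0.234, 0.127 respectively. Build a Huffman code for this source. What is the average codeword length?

Repeatedly combine the two least-probable nodes; the expected code length is the sum of the merged weights.
merge 127/1000 + 131/1000 → 129/500
merge 117/500 + 129/500 → 123/250
merge 123/250 + 127/250 → 1
L = 129/500 + 123/250 + 1 = 7/4 = 1.75 bits/symbol.

1.75 bits/symbol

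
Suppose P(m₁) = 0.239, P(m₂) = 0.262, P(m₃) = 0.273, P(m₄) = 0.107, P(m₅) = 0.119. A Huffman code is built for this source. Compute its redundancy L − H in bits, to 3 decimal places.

0.004 bits

Entropy H = −Σ p log₂ p ≈ 2.2216 bits.
Huffman merges: 107/1000+119/1000→113/500; 113/500+239/1000→93/200; 131/500+273/1000→107/200; 93/200+107/200→1. L = 1113/500 ≈ 2.2260.
L − H = 2.2260 − 2.2216 = 0.004 bits.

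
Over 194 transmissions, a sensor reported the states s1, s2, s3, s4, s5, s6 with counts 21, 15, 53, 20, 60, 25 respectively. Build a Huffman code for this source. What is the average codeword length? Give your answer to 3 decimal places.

2.418 bits/symbol

Probabilities are the counts divided by 194.
Repeatedly combine the two least-probable nodes; the expected code length is the sum of the merged weights.
merge 15/194 + 10/97 → 35/194
merge 21/194 + 25/194 → 23/97
merge 35/194 + 23/97 → 81/194
merge 53/194 + 30/97 → 113/194
merge 81/194 + 113/194 → 1
L = 35/194 + 23/97 + 81/194 + 113/194 + 1 = 469/194 ≈ 2.418 bits/symbol.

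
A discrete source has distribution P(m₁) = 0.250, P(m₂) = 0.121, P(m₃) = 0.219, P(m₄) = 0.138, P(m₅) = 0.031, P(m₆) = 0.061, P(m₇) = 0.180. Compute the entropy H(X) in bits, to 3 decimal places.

2.590 bits

H = −Σ pᵢ log₂ pᵢ.
−0.250·log₂(0.250) = 0.5000
−0.121·log₂(0.121) = 0.3687
−0.219·log₂(0.219) = 0.4798
−0.138·log₂(0.138) = 0.3943
−0.031·log₂(0.031) = 0.1554
−0.061·log₂(0.061) = 0.2461
−0.180·log₂(0.180) = 0.4453
Sum ≈ 2.5896 → 2.590 bits.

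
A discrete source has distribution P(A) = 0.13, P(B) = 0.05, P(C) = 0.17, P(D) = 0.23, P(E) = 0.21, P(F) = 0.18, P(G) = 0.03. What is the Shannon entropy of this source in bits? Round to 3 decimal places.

2.591 bits

H = −Σ pᵢ log₂ pᵢ.
−0.13·log₂(0.13) = 0.3826
−0.05·log₂(0.05) = 0.2161
−0.17·log₂(0.17) = 0.4346
−0.23·log₂(0.23) = 0.4877
−0.21·log₂(0.21) = 0.4728
−0.18·log₂(0.18) = 0.4453
−0.03·log₂(0.03) = 0.1518
Sum ≈ 2.5909 → 2.591 bits.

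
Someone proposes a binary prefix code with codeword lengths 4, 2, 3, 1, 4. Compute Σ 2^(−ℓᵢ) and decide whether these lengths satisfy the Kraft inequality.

1; yes

With common denominator 2^4 = 16: Σ 2^(−ℓᵢ) = 1/16 + 4/16 + 2/16 + 8/16 + 1/16 = 16/16 = 1.
Kraft's inequality requires Σ ≤ 1; here Σ = 1 ≤ 1, so such a prefix code exists.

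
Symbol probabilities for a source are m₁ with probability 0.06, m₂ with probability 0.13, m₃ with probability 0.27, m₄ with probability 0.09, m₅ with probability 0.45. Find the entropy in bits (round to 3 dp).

1.967 bits

H = −Σ pᵢ log₂ pᵢ.
−0.06·log₂(0.06) = 0.2435
−0.13·log₂(0.13) = 0.3826
−0.27·log₂(0.27) = 0.5100
−0.09·log₂(0.09) = 0.3127
−0.45·log₂(0.45) = 0.5184
Sum ≈ 1.9673 → 1.967 bits.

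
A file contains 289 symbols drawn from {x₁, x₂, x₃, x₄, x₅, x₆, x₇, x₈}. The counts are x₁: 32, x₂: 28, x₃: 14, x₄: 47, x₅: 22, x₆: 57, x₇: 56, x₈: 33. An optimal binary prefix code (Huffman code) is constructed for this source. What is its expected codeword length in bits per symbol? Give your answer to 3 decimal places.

Probabilities are the counts divided by 289.
Repeatedly combine the two least-probable nodes; the expected code length is the sum of the merged weights.
merge 14/289 + 22/289 → 36/289
merge 28/289 + 32/289 → 60/289
merge 33/289 + 36/289 → 69/289
merge 47/289 + 56/289 → 103/289
merge 57/289 + 60/289 → 117/289
merge 69/289 + 103/289 → 172/289
merge 117/289 + 172/289 → 1
L = 36/289 + 60/289 + 69/289 + 103/289 + 117/289 + 172/289 + 1 = 846/289 ≈ 2.927 bits/symbol.

2.927 bits/symbol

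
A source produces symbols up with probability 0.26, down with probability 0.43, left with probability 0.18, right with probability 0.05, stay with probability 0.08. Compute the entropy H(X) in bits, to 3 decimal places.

H = −Σ pᵢ log₂ pᵢ.
−0.26·log₂(0.26) = 0.5053
−0.43·log₂(0.43) = 0.5236
−0.18·log₂(0.18) = 0.4453
−0.05·log₂(0.05) = 0.2161
−0.08·log₂(0.08) = 0.2915
Sum ≈ 1.9818 → 1.982 bits.

1.982 bits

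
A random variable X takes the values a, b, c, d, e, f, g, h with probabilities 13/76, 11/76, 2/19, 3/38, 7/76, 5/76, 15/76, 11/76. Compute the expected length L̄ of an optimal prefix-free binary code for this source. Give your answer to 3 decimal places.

Repeatedly combine the two least-probable nodes; the expected code length is the sum of the merged weights.
merge 5/76 + 3/38 → 11/76
merge 7/76 + 2/19 → 15/76
merge 11/76 + 11/76 → 11/38
merge 11/76 + 13/76 → 6/19
merge 15/76 + 15/76 → 15/38
merge 11/38 + 6/19 → 23/38
merge 15/38 + 23/38 → 1
L = 11/76 + 15/76 + 11/38 + 6/19 + 15/38 + 23/38 + 1 = 56/19 ≈ 2.947 bits/symbol.

2.947 bits/symbol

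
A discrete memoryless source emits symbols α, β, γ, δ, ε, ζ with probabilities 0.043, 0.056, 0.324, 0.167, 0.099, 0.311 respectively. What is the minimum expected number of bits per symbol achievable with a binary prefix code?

Repeatedly combine the two least-probable nodes; the expected code length is the sum of the merged weights.
merge 43/1000 + 7/125 → 99/1000
merge 99/1000 + 99/1000 → 99/500
merge 167/1000 + 99/500 → 73/200
merge 311/1000 + 81/250 → 127/200
merge 73/200 + 127/200 → 1
L = 99/1000 + 99/500 + 73/200 + 127/200 + 1 = 2297/1000 = 2.297 bits/symbol.

2.297 bits/symbol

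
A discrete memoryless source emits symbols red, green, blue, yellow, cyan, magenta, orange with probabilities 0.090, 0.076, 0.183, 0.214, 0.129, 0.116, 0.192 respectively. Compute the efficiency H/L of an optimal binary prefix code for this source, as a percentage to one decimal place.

98.5%

Entropy H = −Σ p log₂ p ≈ 2.7183 bits.
Huffman merges: 19/250+9/100→83/500; 29/250+129/1000→49/200; 83/500+183/1000→349/1000; 24/125+107/500→203/500; 49/200+349/1000→297/500; 203/500+297/500→1. L = 69/25 ≈ 2.7600.
Efficiency = H/L = 2.7183/2.7600 = 98.5%.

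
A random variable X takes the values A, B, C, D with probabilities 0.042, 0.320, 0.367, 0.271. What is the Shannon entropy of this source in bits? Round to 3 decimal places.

1.759 bits

H = −Σ pᵢ log₂ pᵢ.
−0.042·log₂(0.042) = 0.1921
−0.320·log₂(0.320) = 0.5260
−0.367·log₂(0.367) = 0.5307
−0.271·log₂(0.271) = 0.5105
Sum ≈ 1.7593 → 1.759 bits.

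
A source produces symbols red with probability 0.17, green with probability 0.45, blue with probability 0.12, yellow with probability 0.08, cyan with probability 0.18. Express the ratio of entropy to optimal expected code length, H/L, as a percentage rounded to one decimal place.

97.9%

Entropy H = −Σ p log₂ p ≈ 2.0569 bits.
Huffman merges: 2/25+3/25→1/5; 17/100+9/50→7/20; 1/5+7/20→11/20; 9/20+11/20→1. L = 21/10 ≈ 2.1000.
Efficiency = H/L = 2.0569/2.1000 = 97.9%.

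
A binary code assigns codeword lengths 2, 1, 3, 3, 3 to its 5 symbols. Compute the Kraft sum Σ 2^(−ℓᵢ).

With common denominator 2^3 = 8: Σ 2^(−ℓᵢ) = 2/8 + 4/8 + 1/8 + 1/8 + 1/8 = 9/8 = 1.125.

1.125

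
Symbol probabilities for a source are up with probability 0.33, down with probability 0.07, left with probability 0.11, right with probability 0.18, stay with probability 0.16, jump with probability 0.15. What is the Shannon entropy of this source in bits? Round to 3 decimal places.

2.426 bits

H = −Σ pᵢ log₂ pᵢ.
−0.33·log₂(0.33) = 0.5278
−0.07·log₂(0.07) = 0.2686
−0.11·log₂(0.11) = 0.3503
−0.18·log₂(0.18) = 0.4453
−0.16·log₂(0.16) = 0.4230
−0.15·log₂(0.15) = 0.4105
Sum ≈ 2.4255 → 2.426 bits.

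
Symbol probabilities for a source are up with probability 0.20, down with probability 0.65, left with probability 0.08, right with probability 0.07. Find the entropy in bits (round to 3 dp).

H = −Σ pᵢ log₂ pᵢ.
−0.20·log₂(0.20) = 0.4644
−0.65·log₂(0.65) = 0.4040
−0.08·log₂(0.08) = 0.2915
−0.07·log₂(0.07) = 0.2686
Sum ≈ 1.4284 → 1.428 bits.

1.428 bits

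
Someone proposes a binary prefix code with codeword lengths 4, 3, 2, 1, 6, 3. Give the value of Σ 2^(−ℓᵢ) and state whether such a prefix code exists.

With common denominator 2^6 = 64: Σ 2^(−ℓᵢ) = 4/64 + 8/64 + 16/64 + 32/64 + 1/64 + 8/64 = 69/64 = 1.078125.
Kraft's inequality requires Σ ≤ 1; here Σ = 1.078125 > 1, so no such prefix code exists.

1.078125; no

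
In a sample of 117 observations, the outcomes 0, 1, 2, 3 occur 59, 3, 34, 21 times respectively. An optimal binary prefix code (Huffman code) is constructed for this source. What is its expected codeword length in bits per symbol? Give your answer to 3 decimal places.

1.701 bits/symbol

Probabilities are the counts divided by 117.
Repeatedly combine the two least-probable nodes; the expected code length is the sum of the merged weights.
merge 1/39 + 7/39 → 8/39
merge 8/39 + 34/117 → 58/117
merge 58/117 + 59/117 → 1
L = 8/39 + 58/117 + 1 = 199/117 ≈ 1.701 bits/symbol.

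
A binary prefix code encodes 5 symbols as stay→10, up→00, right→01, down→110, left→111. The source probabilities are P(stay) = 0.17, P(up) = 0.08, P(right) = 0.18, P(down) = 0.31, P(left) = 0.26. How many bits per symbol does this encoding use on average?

2.57 bits/symbol

L̄ = Σ pᵢ·ℓᵢ = 0.17·2 + 0.08·2 + 0.18·2 + 0.31·3 + 0.26·3 = 2.57 bits/symbol.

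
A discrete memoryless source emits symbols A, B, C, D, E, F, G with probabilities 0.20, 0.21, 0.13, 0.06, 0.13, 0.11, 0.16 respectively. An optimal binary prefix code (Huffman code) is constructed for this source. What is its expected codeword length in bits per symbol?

2.76 bits/symbol

Repeatedly combine the two least-probable nodes; the expected code length is the sum of the merged weights.
merge 3/50 + 11/100 → 17/100
merge 13/100 + 13/100 → 13/50
merge 4/25 + 17/100 → 33/100
merge 1/5 + 21/100 → 41/100
merge 13/50 + 33/100 → 59/100
merge 41/100 + 59/100 → 1
L = 17/100 + 13/50 + 33/100 + 41/100 + 59/100 + 1 = 69/25 = 2.76 bits/symbol.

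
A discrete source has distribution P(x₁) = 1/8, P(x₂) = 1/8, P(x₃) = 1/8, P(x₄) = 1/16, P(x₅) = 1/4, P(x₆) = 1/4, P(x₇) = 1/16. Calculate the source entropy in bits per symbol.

Each probability is a power of 1/2, so log₂(1/p) is an integer.
H = Σ p·log₂(1/p) = 1/8·3 + 1/8·3 + 1/8·3 + 1/16·4 + 1/4·2 + 1/4·2 + 1/16·4 = 2.625 bits.

2.625 bits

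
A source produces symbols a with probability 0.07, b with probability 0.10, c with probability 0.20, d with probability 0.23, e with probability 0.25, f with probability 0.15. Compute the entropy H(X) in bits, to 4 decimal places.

2.4633 bits

H = −Σ pᵢ log₂ pᵢ.
−0.07·log₂(0.07) = 0.2686
−0.10·log₂(0.10) = 0.3322
−0.20·log₂(0.20) = 0.4644
−0.23·log₂(0.23) = 0.4877
−0.25·log₂(0.25) = 0.5000
−0.15·log₂(0.15) = 0.4105
Sum ≈ 2.4633 → 2.4633 bits.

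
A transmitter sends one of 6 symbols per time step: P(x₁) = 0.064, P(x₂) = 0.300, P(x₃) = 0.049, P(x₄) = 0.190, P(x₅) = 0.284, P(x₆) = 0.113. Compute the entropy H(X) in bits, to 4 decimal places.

H = −Σ pᵢ log₂ pᵢ.
−0.064·log₂(0.064) = 0.2538
−0.300·log₂(0.300) = 0.5211
−0.049·log₂(0.049) = 0.2132
−0.190·log₂(0.190) = 0.4552
−0.284·log₂(0.284) = 0.5158
−0.113·log₂(0.113) = 0.3555
Sum ≈ 2.3145 → 2.3145 bits.

2.3145 bits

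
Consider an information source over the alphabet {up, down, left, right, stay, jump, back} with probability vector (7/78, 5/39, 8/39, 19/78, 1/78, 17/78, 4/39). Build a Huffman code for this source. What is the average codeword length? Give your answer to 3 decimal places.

Repeatedly combine the two least-probable nodes; the expected code length is the sum of the merged weights.
merge 1/78 + 7/78 → 4/39
merge 4/39 + 4/39 → 8/39
merge 5/39 + 8/39 → 1/3
merge 8/39 + 17/78 → 11/26
merge 19/78 + 1/3 → 15/26
merge 11/26 + 15/26 → 1
L = 4/39 + 8/39 + 1/3 + 11/26 + 15/26 + 1 = 103/39 ≈ 2.641 bits/symbol.

2.641 bits/symbol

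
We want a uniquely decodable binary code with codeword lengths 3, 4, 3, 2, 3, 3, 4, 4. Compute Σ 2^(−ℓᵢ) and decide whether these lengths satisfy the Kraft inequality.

With common denominator 2^4 = 16: Σ 2^(−ℓᵢ) = 2/16 + 1/16 + 2/16 + 4/16 + 2/16 + 2/16 + 1/16 + 1/16 = 15/16 = 0.9375.
Kraft's inequality requires Σ ≤ 1; here Σ = 0.9375 ≤ 1, so such a prefix code exists.

0.9375; yes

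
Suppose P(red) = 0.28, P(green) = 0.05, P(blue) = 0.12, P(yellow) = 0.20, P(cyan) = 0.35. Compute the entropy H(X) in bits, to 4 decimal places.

H = −Σ pᵢ log₂ pᵢ.
−0.28·log₂(0.28) = 0.5142
−0.05·log₂(0.05) = 0.2161
−0.12·log₂(0.12) = 0.3671
−0.20·log₂(0.20) = 0.4644
−0.35·log₂(0.35) = 0.5301
Sum ≈ 2.0919 → 2.0919 bits.

2.0919 bits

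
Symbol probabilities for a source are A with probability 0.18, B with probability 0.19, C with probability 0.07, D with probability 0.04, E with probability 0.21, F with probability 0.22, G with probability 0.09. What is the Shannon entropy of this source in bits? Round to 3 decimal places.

2.621 bits

H = −Σ pᵢ log₂ pᵢ.
−0.18·log₂(0.18) = 0.4453
−0.19·log₂(0.19) = 0.4552
−0.07·log₂(0.07) = 0.2686
−0.04·log₂(0.04) = 0.1858
−0.21·log₂(0.21) = 0.4728
−0.22·log₂(0.22) = 0.4806
−0.09·log₂(0.09) = 0.3127
Sum ≈ 2.6209 → 2.621 bits.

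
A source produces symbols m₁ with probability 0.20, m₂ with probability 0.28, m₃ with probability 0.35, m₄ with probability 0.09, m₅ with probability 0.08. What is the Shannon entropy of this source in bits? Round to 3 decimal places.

2.113 bits

H = −Σ pᵢ log₂ pᵢ.
−0.20·log₂(0.20) = 0.4644
−0.28·log₂(0.28) = 0.5142
−0.35·log₂(0.35) = 0.5301
−0.09·log₂(0.09) = 0.3127
−0.08·log₂(0.08) = 0.2915
Sum ≈ 2.1129 → 2.113 bits.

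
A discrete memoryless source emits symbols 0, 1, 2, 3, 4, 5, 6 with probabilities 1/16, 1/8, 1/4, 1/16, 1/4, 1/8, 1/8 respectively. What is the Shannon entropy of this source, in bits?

2.625 bits

Each probability is a power of 1/2, so log₂(1/p) is an integer.
H = Σ p·log₂(1/p) = 1/16·4 + 1/8·3 + 1/4·2 + 1/16·4 + 1/4·2 + 1/8·3 + 1/8·3 = 2.625 bits.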